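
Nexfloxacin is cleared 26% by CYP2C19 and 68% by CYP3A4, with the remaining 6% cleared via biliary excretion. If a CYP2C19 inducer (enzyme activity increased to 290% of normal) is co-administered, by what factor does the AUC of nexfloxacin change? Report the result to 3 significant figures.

CYP2C19: 0.26 × 2.9 = 0.754
CYP3A4: 0.68 (unchanged)
Other: 0.06 (unchanged)
New clearance relative to baseline: 0.754 + 0.68 + 0.06 = 1.494.
AUC ratio = CL_old/CL_new = 1 / 1.494 = 0.669.

0.669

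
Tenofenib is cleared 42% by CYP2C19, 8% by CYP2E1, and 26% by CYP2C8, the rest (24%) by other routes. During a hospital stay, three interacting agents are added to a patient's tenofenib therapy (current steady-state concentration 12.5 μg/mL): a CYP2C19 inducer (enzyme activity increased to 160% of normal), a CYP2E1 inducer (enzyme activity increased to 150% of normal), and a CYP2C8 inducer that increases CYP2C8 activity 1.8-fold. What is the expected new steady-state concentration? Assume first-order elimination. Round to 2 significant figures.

CYP2C19: 0.42 × 1.6 = 0.672
CYP2E1: 0.08 × 1.5 = 0.12
CYP2C8: 0.26 × 1.8 = 0.468
Other: 0.24 (unchanged)
Relative clearance = 0.672 + 0.12 + 0.468 + 0.24 = 1.5.
New steady-state concentration = 12.5 / 1.5 = 8.3 μg/mL (concentration scales inversely with clearance).

8.3 μg/mL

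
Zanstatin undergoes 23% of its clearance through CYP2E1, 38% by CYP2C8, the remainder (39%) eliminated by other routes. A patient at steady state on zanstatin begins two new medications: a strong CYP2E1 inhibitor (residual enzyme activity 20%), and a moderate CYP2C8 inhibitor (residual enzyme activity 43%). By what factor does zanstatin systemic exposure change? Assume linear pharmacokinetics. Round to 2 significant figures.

1.7

The CYP2E1 pathway (23% of clearance) is reduced to 0.2× activity: 0.23 × 0.2 = 0.046.
The CYP2C8 pathway (38% of clearance) falls to 0.43× activity: 0.38 × 0.43 = 0.1634.
Non-CYP routes (39%) are unchanged.
Relative clearance = 0.046 + 0.1634 + 0.39 = 0.5994.
Systemic exposure ∝ 1/CL: fold-change = 1 / 0.5994 = 1.7.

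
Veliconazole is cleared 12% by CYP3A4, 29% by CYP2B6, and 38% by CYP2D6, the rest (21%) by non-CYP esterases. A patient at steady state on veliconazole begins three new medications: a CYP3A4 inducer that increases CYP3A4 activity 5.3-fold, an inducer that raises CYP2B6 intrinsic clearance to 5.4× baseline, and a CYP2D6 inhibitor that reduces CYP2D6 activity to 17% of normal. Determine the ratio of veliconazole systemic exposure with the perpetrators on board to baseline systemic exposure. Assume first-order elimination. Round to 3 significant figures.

CYP3A4: 0.12 × 5.3 = 0.636
CYP2B6: 0.29 × 5.4 = 1.566
CYP2D6: 0.38 × 0.17 = 0.0646
Other: 0.21 (unchanged)
New clearance relative to baseline: 0.636 + 1.566 + 0.0646 + 0.21 = 2.4766.
Because systemic exposure varies inversely with clearance, the combined effect is 1 / 2.4766 = 0.404.

0.404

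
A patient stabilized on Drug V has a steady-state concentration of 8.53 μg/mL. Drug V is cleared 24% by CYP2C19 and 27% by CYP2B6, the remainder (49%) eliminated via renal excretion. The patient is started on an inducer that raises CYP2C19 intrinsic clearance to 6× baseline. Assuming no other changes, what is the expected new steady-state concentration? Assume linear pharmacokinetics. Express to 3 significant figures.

The CYP2C19 pathway (24% of clearance) rises to 6× activity: 0.24 × 6 = 1.44.
CYP2B6 (27%) and the residual 49% are unaffected.
CL_new/CL_old = 1.44 + 0.27 + 0.49 = 2.2.
With dosing unchanged, steady-state concentration scales as 1/CL: 8.53 / 2.2 = 3.88 μg/mL.

3.88 μg/mL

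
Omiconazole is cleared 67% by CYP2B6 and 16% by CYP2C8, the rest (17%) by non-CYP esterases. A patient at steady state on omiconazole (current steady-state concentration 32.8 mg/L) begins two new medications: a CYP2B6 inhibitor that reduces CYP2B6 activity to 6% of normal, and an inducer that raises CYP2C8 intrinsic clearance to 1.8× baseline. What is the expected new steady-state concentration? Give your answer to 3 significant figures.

65.8 mg/L

The CYP2B6 pathway (67% of clearance) is reduced to 0.06× activity: 0.67 × 0.06 = 0.0402.
The CYP2C8 pathway (16% of clearance) is boosted to 1.8× activity: 0.16 × 1.8 = 0.288.
Non-CYP routes (17%) are unchanged.
CL_new/CL_old = 0.0402 + 0.288 + 0.17 = 0.4982.
Dividing the baseline by the relative clearance: 32.8 / 0.4982 = 65.8 mg/L.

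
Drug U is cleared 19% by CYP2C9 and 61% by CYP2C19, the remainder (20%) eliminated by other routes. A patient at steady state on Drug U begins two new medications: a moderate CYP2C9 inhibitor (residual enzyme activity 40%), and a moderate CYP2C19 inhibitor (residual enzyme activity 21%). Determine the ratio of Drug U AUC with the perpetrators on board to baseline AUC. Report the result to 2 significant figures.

2.5

The CYP2C9 pathway (19% of clearance) is reduced to 0.4× activity: 0.19 × 0.4 = 0.076.
The CYP2C19 pathway (61% of clearance) drops to 0.21× activity: 0.61 × 0.21 = 0.1281.
The remaining 20% of clearance is unaffected.
Relative clearance = 0.076 + 0.1281 + 0.2 = 0.4041.
AUC ∝ 1/CL: fold-change = 1 / 0.4041 = 2.5.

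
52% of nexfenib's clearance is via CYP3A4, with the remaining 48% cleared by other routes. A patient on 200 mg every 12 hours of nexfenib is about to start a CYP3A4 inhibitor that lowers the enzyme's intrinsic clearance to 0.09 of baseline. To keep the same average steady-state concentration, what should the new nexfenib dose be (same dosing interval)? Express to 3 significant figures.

The CYP3A4 pathway (52% of clearance) is reduced to 0.09× activity: 0.52 × 0.09 = 0.0468.
The remaining 48% of clearance is unaffected.
CL_new/CL_old = 0.0468 + 0.48 = 0.5268.
Exposure is unchanged when dose changes in proportion to clearance. New dose = 200 mg × 0.5268 = 105 mg.

105 mg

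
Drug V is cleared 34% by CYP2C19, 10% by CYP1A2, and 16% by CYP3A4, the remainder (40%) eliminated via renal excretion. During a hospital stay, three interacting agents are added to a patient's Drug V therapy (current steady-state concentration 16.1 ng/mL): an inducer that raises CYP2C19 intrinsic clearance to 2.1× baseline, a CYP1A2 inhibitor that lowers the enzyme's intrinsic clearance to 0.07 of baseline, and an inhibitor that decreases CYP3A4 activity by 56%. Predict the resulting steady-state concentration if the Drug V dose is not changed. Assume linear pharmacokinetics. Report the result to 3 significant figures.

13.5 ng/mL

CYP2C19: 0.34 × 2.1 = 0.714
CYP1A2: 0.1 × 0.07 = 0.007
CYP3A4: 0.16 × 0.44 = 0.0704
Other: 0.4 (unchanged)
Relative clearance = 0.714 + 0.007 + 0.0704 + 0.4 = 1.1914.
Dividing the baseline by the relative clearance: 16.1 / 1.1914 = 13.5 ng/mL.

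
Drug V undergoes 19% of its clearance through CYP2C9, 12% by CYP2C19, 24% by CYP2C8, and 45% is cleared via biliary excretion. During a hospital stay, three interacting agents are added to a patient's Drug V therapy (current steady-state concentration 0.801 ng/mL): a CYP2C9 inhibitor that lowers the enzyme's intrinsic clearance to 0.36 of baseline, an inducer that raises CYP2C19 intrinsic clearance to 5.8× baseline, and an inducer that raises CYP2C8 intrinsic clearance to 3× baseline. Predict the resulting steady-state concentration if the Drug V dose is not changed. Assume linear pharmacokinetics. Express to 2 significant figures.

0.41 ng/mL

The CYP2C9 pathway (19% of clearance) falls to 0.36× activity: 0.19 × 0.36 = 0.0684.
The CYP2C19 pathway (12% of clearance) rises to 5.8× activity: 0.12 × 5.8 = 0.696.
The CYP2C8 pathway (24% of clearance) increases to 3× activity: 0.24 × 3 = 0.72.
Non-CYP routes (45%) are unchanged.
CL_new/CL_old = 0.0684 + 0.696 + 0.72 + 0.45 = 1.9344.
Steady-state concentration ∝ 1/CL: new value = 0.801 / 1.9344 = 0.41 ng/mL.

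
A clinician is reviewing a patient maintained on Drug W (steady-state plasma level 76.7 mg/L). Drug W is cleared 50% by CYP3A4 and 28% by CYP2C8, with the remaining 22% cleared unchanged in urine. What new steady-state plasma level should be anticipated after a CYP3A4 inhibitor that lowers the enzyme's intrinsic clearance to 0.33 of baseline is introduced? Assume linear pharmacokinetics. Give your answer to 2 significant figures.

CYP3A4: 0.5 × 0.33 = 0.165
CYP2C8: 0.28 (unchanged)
Other: 0.22 (unchanged)
CL_new/CL_old = 0.165 + 0.28 + 0.22 = 0.665.
Steady-state plasma level ∝ 1/CL, so new value = 76.7 / 0.665 = 1.2 × 10² mg/L.

1.2 × 10² mg/L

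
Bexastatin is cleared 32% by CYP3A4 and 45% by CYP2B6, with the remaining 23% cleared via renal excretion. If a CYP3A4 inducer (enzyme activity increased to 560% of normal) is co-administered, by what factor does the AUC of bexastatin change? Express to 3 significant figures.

0.405

CYP3A4: 0.32 × 5.6 = 1.792
CYP2B6: 0.45 (unchanged)
Other: 0.23 (unchanged)
New clearance relative to baseline: 1.792 + 0.45 + 0.23 = 2.472.
AUC is inversely proportional to clearance, so the fold-change is 1 / 2.472 = 0.405.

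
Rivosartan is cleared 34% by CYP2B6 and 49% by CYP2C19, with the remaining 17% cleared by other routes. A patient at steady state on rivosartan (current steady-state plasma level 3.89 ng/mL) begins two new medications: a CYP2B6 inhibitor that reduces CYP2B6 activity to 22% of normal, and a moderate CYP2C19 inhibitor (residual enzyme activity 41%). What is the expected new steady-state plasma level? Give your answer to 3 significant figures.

CYP2B6: 0.34 × 0.22 = 0.0748
CYP2C19: 0.49 × 0.41 = 0.2009
Other: 0.17 (unchanged)
Relative clearance = 0.0748 + 0.2009 + 0.17 = 0.4457.
New steady-state plasma level = 3.89 / 0.4457 = 8.73 ng/mL (concentration scales inversely with clearance).

8.73 ng/mL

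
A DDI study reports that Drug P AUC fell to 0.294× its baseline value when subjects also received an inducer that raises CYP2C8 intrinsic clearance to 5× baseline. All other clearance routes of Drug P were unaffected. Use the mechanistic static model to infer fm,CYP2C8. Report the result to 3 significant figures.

CL'/CL = 1 / 0.294 = 3.401
5·fm + (1 − fm) = 3.401
fm = (3.401 − 1) / (5 − 1) = 0.600

0.600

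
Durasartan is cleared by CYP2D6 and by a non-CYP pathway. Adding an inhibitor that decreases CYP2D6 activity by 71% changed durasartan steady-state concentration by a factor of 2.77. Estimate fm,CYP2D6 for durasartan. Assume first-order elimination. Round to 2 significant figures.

0.90

Let fm be the CYP2D6 fraction. New clearance relative to baseline = fm × 0.29 + (1 − fm).
Steady-state concentration ratio = 1 / (new CL fraction), so new CL fraction = 1 / 2.77 = 0.361.
fm × 0.29 + 1 − fm = 0.361  ⇒  fm × (0.29 − 1) = −0.639  ⇒  fm = 0.90.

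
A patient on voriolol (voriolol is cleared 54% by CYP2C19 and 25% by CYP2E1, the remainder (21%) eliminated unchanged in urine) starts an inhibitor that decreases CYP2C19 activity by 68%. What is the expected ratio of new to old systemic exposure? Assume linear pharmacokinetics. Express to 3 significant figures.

The CYP2C19 pathway (54% of clearance) drops to 0.32× activity: 0.54 × 0.32 = 0.1728.
CYP2E1 (25%) and the residual 21% are unaffected.
New clearance relative to baseline: 0.1728 + 0.25 + 0.21 = 0.6328.
Systemic exposure is inversely proportional to clearance, so the fold-change is 1 / 0.6328 = 1.58.

1.58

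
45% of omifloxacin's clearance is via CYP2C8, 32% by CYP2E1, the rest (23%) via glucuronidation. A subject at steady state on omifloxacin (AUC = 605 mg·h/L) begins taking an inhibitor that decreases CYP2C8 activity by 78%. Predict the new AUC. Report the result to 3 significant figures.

932 mg·h/L

The CYP2C8 pathway (45% of clearance) falls to 0.22× activity: 0.45 × 0.22 = 0.099.
CYP2E1 (32%) and the residual 23% are unaffected.
New clearance relative to baseline: 0.099 + 0.32 + 0.23 = 0.649.
New AUC = baseline ÷ relative clearance = 605 / 0.649 = 932 mg·h/L.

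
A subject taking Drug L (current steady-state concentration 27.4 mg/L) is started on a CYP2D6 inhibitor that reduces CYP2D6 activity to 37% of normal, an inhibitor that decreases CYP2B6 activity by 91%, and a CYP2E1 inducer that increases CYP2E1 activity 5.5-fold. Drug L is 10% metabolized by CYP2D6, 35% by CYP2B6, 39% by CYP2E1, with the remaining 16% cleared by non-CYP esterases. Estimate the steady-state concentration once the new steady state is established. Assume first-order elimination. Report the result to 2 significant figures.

12 mg/L

The CYP2D6 pathway (10% of clearance) falls to 0.37× activity: 0.1 × 0.37 = 0.037.
The CYP2B6 pathway (35% of clearance) is reduced to 0.09× activity: 0.35 × 0.09 = 0.0315.
The CYP2E1 pathway (39% of clearance) rises to 5.5× activity: 0.39 × 5.5 = 2.145.
The remaining 16% of clearance is unaffected.
Relative clearance = 0.037 + 0.0315 + 2.145 + 0.16 = 2.3735.
Steady-state concentration ∝ 1/CL: new value = 27.4 / 2.3735 = 12 mg/L.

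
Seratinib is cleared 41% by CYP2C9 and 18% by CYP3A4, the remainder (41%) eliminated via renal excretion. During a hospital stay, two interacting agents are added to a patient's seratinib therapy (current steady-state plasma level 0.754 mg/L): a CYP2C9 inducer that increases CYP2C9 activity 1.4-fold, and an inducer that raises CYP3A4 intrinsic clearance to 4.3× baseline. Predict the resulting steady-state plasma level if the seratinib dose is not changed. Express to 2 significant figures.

0.43 mg/L

The CYP2C9 pathway (41% of clearance) is boosted to 1.4× activity: 0.41 × 1.4 = 0.574.
The CYP3A4 pathway (18% of clearance) is boosted to 4.3× activity: 0.18 × 4.3 = 0.774.
Non-CYP routes (41%) are unchanged.
Relative clearance = 0.574 + 0.774 + 0.41 = 1.758.
Steady-state plasma level ∝ 1/CL: new value = 0.754 / 1.758 = 0.43 mg/L.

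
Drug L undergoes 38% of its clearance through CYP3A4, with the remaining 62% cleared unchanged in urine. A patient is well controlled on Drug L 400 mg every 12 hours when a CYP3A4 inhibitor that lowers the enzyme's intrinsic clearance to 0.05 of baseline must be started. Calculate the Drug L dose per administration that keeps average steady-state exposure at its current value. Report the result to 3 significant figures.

CYP3A4: 0.38 × 0.05 = 0.019
Other: 0.62 (unchanged)
CL_new/CL_old = 0.019 + 0.62 = 0.639.
Exposure is unchanged when dose changes in proportion to clearance. New dose = 400 mg × 0.639 = 256 mg.

256 mg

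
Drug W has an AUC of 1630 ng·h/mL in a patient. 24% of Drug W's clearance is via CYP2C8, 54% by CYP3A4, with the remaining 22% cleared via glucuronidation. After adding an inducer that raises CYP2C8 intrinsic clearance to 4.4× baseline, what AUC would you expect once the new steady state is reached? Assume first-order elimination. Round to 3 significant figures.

CYP2C8: 0.24 × 4.4 = 1.056
CYP3A4: 0.54 (unchanged)
Other: 0.22 (unchanged)
Relative clearance = 1.056 + 0.54 + 0.22 = 1.816.
With dosing unchanged, AUC scales as 1/CL: 1630 / 1.816 = 898 ng·h/mL.

898 ng·h/mL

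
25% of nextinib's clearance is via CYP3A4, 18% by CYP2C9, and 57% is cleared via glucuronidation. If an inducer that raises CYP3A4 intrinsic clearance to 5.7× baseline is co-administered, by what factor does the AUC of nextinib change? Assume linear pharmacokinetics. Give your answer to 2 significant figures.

The CYP3A4 pathway (25% of clearance) increases to 5.7× activity: 0.25 × 5.7 = 1.425.
CYP2C9 (18%) and the residual 57% are unaffected.
Relative clearance = 1.425 + 0.18 + 0.57 = 2.175.
AUC ratio = CL_old/CL_new = 1 / 2.175 = 0.46.

0.46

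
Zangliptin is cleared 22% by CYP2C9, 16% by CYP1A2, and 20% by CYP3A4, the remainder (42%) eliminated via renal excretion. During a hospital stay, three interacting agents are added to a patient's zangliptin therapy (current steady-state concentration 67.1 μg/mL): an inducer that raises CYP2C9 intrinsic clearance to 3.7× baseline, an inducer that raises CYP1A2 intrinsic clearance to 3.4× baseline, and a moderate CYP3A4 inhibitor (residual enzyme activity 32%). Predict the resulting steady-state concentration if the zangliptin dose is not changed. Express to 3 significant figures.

36.4 μg/mL

The CYP2C9 pathway (22% of clearance) rises to 3.7× activity: 0.22 × 3.7 = 0.814.
The CYP1A2 pathway (16% of clearance) increases to 3.4× activity: 0.16 × 3.4 = 0.544.
The CYP3A4 pathway (20% of clearance) is reduced to 0.32× activity: 0.2 × 0.32 = 0.064.
The remaining 42% of clearance is unaffected.
Relative clearance = 0.814 + 0.544 + 0.064 + 0.42 = 1.842.
New steady-state concentration = 67.1 / 1.842 = 36.4 μg/mL (concentration scales inversely with clearance).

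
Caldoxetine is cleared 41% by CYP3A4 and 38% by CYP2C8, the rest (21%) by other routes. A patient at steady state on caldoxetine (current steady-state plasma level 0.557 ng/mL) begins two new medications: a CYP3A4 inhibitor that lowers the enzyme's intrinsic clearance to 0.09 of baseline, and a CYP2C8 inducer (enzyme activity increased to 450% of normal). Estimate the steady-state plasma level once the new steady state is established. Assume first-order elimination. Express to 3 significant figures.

CYP3A4: 0.41 × 0.09 = 0.0369
CYP2C8: 0.38 × 4.5 = 1.71
Other: 0.21 (unchanged)
New clearance relative to baseline: 0.0369 + 1.71 + 0.21 = 1.9569.
Steady-state plasma level ∝ 1/CL: new value = 0.557 / 1.9569 = 0.285 ng/mL.

0.285 ng/mL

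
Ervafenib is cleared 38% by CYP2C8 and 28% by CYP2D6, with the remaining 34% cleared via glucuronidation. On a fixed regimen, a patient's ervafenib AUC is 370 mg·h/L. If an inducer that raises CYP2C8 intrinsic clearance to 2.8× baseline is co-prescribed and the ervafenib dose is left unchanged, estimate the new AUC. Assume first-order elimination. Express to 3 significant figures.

The CYP2C8 pathway (38% of clearance) increases to 2.8× activity: 0.38 × 2.8 = 1.064.
CYP2D6 (28%) and the residual 34% are unaffected.
Relative clearance = 1.064 + 0.28 + 0.34 = 1.684.
With dosing unchanged, AUC scales as 1/CL: 370 / 1.684 = 220 mg·h/L.

220 mg·h/L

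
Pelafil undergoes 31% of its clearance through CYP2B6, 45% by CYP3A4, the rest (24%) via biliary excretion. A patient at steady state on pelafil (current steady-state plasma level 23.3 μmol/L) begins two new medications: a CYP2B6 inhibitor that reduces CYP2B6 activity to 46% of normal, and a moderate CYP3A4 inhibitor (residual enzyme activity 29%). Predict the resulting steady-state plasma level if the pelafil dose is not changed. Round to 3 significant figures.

The CYP2B6 pathway (31% of clearance) is reduced to 0.46× activity: 0.31 × 0.46 = 0.1426.
The CYP3A4 pathway (45% of clearance) is reduced to 0.29× activity: 0.45 × 0.29 = 0.1305.
Non-CYP routes (24%) are unchanged.
CL_new/CL_old = 0.1426 + 0.1305 + 0.24 = 0.5131.
New steady-state plasma level = 23.3 / 0.5131 = 45.4 μmol/L (concentration scales inversely with clearance).

45.4 μmol/L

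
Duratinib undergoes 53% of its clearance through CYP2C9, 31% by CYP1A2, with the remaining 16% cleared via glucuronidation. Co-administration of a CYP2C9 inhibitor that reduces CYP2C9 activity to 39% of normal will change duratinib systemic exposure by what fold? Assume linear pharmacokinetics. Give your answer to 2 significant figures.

The CYP2C9 pathway (53% of clearance) is reduced to 0.39× activity: 0.53 × 0.39 = 0.2067.
CYP1A2 (31%) and the residual 16% are unaffected.
Relative clearance = 0.2067 + 0.31 + 0.16 = 0.6767.
Systemic exposure ratio = CL_old/CL_new = 1 / 0.6767 = 1.5.

1.5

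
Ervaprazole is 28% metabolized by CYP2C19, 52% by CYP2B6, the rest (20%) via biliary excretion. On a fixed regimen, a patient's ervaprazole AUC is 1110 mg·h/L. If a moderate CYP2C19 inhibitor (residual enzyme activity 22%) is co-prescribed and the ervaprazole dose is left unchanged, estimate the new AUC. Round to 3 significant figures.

The CYP2C19 pathway (28% of clearance) is reduced to 0.22× activity: 0.28 × 0.22 = 0.0616.
CYP2B6 (52%) and the residual 20% are unaffected.
Relative clearance = 0.0616 + 0.52 + 0.2 = 0.7816.
With dosing unchanged, AUC scales as 1/CL: 1110 / 0.7816 = 1.42 × 10³ mg·h/L.

1.42 × 10³ mg·h/L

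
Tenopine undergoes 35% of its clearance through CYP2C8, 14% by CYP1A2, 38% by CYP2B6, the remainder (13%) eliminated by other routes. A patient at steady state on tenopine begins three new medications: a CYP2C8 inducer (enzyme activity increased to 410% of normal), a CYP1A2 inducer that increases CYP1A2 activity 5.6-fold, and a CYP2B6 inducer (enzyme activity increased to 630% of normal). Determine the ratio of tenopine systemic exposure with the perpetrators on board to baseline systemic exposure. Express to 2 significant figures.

0.21

CYP2C8: 0.35 × 4.1 = 1.435
CYP1A2: 0.14 × 5.6 = 0.784
CYP2B6: 0.38 × 6.3 = 2.394
Other: 0.13 (unchanged)
Relative clearance = 1.435 + 0.784 + 2.394 + 0.13 = 4.743.
Systemic exposure ∝ 1/CL: fold-change = 1 / 4.743 = 0.21.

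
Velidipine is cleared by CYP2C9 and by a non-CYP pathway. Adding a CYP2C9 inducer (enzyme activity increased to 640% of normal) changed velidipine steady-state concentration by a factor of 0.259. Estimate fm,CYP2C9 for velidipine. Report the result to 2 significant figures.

0.53

Write x for the fraction cleared via CYP2C9. The observed steady-state concentration change means clearance rose to 1/0.259 = 3.861 of baseline.
Setting x·6.4 + (1 − x) = 3.861 and solving: x = (3.861 − 1)/(6.4 − 1) = 0.53.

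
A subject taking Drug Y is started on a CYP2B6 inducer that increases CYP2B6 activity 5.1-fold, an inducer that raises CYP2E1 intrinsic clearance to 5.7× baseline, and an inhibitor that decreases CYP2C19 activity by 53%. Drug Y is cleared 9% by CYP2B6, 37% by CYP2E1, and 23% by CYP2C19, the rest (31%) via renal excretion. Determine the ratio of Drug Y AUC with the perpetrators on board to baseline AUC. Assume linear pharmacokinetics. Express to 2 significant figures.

The CYP2B6 pathway (9% of clearance) rises to 5.1× activity: 0.09 × 5.1 = 0.459.
The CYP2E1 pathway (37% of clearance) is boosted to 5.7× activity: 0.37 × 5.7 = 2.109.
The CYP2C19 pathway (23% of clearance) is reduced to 0.47× activity: 0.23 × 0.47 = 0.1081.
Non-CYP routes (31%) are unchanged.
Relative clearance = 0.459 + 2.109 + 0.1081 + 0.31 = 2.9861.
Because AUC varies inversely with clearance, the combined effect is 1 / 2.9861 = 0.33.

0.33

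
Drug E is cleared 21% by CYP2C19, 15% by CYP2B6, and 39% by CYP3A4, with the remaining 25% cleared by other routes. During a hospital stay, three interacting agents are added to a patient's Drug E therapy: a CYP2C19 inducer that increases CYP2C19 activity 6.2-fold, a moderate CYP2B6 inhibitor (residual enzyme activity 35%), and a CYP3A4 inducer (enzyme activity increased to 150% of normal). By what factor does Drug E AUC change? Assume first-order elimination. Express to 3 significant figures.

CYP2C19: 0.21 × 6.2 = 1.302
CYP2B6: 0.15 × 0.35 = 0.0525
CYP3A4: 0.39 × 1.5 = 0.585
Other: 0.25 (unchanged)
New clearance relative to baseline: 1.302 + 0.0525 + 0.585 + 0.25 = 2.1895.
Because AUC varies inversely with clearance, the combined effect is 1 / 2.1895 = 0.457.

0.457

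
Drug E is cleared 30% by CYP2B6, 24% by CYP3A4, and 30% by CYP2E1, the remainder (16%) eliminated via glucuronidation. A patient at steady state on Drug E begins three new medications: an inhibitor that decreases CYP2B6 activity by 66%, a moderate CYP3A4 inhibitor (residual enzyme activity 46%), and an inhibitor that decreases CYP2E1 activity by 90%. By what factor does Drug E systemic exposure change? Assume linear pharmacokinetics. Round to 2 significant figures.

The CYP2B6 pathway (30% of clearance) is reduced to 0.34× activity: 0.3 × 0.34 = 0.102.
The CYP3A4 pathway (24% of clearance) is reduced to 0.46× activity: 0.24 × 0.46 = 0.1104.
The CYP2E1 pathway (30% of clearance) drops to 0.1× activity: 0.3 × 0.1 = 0.03.
The remaining 16% of clearance is unaffected.
CL_new/CL_old = 0.102 + 0.1104 + 0.03 + 0.16 = 0.4024.
Net systemic exposure ratio = 1 / 0.4024 = 2.5.

2.5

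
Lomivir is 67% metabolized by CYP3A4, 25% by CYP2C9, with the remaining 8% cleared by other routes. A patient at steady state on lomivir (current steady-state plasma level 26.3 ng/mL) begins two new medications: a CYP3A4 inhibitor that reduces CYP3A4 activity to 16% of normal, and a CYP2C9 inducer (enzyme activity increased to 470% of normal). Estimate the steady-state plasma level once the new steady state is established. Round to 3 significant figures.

19.3 ng/mL

The CYP3A4 pathway (67% of clearance) falls to 0.16× activity: 0.67 × 0.16 = 0.1072.
The CYP2C9 pathway (25% of clearance) is boosted to 4.7× activity: 0.25 × 4.7 = 1.175.
The remaining 8% of clearance is unaffected.
Relative clearance = 0.1072 + 1.175 + 0.08 = 1.3622.
Dividing the baseline by the relative clearance: 26.3 / 1.3622 = 19.3 ng/mL.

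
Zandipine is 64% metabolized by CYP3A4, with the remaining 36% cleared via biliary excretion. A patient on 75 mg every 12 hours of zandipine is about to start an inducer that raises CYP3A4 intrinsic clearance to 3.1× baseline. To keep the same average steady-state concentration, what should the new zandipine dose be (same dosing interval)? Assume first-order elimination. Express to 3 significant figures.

176 mg

The CYP3A4 pathway (64% of clearance) increases to 3.1× activity: 0.64 × 3.1 = 1.984.
The remaining 36% of clearance is unaffected.
Relative clearance = 1.984 + 0.36 = 2.344.
To maintain the same steady-state level, dose must scale with clearance: new dose = 75 × 2.344 = 176 mg.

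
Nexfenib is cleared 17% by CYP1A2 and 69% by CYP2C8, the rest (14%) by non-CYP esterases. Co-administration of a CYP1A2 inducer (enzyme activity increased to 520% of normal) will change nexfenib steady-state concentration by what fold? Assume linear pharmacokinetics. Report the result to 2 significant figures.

0.58

The CYP1A2 pathway (17% of clearance) rises to 5.2× activity: 0.17 × 5.2 = 0.884.
CYP2C8 (69%) and the residual 14% are unaffected.
New clearance relative to baseline: 0.884 + 0.69 + 0.14 = 1.714.
Steady-state concentration ratio = CL_old/CL_new = 1 / 1.714 = 0.58.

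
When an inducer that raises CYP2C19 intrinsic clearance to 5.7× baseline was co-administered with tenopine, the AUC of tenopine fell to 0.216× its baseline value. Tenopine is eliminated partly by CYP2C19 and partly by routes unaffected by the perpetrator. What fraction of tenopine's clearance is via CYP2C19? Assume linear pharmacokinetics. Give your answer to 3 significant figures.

Write x for the fraction cleared via CYP2C19. The observed AUC change means clearance rose to 1/0.216 = 4.63 of baseline.
Setting x·5.7 + (1 − x) = 4.63 and solving: x = (4.63 − 1)/(5.7 − 1) = 0.772.

0.772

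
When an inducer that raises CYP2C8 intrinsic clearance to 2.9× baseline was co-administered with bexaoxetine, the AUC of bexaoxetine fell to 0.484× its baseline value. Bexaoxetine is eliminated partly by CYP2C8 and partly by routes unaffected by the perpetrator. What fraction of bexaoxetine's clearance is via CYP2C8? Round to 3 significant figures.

0.561

CL'/CL = 1 / 0.484 = 2.066
2.9·fm + (1 − fm) = 2.066
fm = (2.066 − 1) / (2.9 − 1) = 0.561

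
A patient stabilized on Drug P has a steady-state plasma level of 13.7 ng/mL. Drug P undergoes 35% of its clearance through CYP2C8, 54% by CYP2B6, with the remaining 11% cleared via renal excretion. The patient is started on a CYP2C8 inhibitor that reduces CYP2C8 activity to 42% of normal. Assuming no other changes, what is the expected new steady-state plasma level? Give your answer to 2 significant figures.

17 ng/mL

The CYP2C8 pathway (35% of clearance) falls to 0.42× activity: 0.35 × 0.42 = 0.147.
CYP2B6 (54%) and the residual 11% are unaffected.
CL_new/CL_old = 0.147 + 0.54 + 0.11 = 0.797.
Steady-state plasma level ∝ 1/CL, so new value = 13.7 / 0.797 = 17 ng/mL.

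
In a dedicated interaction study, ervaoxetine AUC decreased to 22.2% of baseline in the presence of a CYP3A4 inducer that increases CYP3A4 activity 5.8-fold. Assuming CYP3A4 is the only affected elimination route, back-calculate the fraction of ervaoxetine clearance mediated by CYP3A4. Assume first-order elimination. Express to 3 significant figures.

0.730

Call the CYP3A4 fraction fm. After the interaction, CL_new/CL_old = fm × 5.8 + (1 − fm).
AUC ratio = 1 / (new CL fraction), so new CL fraction = 1 / 0.222 = 4.505.
fm × 5.8 + 1 − fm = 4.505  ⇒  fm × (5.8 − 1) = 3.505  ⇒  fm = 0.730.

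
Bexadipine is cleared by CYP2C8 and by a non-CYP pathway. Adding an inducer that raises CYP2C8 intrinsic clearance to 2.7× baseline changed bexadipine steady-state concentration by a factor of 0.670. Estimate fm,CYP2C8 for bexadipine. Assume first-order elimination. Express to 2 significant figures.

CL'/CL = 1 / 0.670 = 1.493
2.7·fm + (1 − fm) = 1.493
fm = (1.493 − 1) / (2.7 − 1) = 0.29

0.29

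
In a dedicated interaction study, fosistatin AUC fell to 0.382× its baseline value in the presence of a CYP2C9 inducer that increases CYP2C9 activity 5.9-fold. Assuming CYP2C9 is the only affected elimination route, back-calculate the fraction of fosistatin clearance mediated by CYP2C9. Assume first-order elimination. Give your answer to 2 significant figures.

Write x for the fraction cleared via CYP2C9. The observed AUC change means clearance rose to 1/0.382 = 2.618 of baseline.
Only the CYP2C9 route changed, so 2.618 = x·5.9 + (1 − x), giving x = 0.33.

0.33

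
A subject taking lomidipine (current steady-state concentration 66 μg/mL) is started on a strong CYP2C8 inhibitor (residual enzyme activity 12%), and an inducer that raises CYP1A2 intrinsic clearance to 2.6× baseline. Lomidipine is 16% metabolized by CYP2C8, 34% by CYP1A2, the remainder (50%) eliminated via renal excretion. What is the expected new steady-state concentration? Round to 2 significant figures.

The CYP2C8 pathway (16% of clearance) drops to 0.12× activity: 0.16 × 0.12 = 0.0192.
The CYP1A2 pathway (34% of clearance) rises to 2.6× activity: 0.34 × 2.6 = 0.884.
The remaining 50% of clearance is unaffected.
New clearance relative to baseline: 0.0192 + 0.884 + 0.5 = 1.4032.
New steady-state concentration = 66 / 1.4032 = 47 μg/mL (concentration scales inversely with clearance).

47 μg/mL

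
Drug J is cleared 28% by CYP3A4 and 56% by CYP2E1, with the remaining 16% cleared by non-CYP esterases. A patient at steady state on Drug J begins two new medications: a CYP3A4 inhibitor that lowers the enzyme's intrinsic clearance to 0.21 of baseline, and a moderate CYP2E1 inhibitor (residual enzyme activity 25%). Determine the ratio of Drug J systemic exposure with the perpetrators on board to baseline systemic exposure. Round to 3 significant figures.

CYP3A4: 0.28 × 0.21 = 0.0588
CYP2E1: 0.56 × 0.25 = 0.14
Other: 0.16 (unchanged)
Relative clearance = 0.0588 + 0.14 + 0.16 = 0.3588.
Net systemic exposure ratio = 1 / 0.3588 = 2.79.

2.79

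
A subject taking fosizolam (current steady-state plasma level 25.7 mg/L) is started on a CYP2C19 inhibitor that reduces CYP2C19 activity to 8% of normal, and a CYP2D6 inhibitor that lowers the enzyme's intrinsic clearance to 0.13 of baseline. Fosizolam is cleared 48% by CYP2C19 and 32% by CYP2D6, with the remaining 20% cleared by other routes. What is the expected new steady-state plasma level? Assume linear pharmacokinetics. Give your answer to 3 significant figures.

91.8 mg/L

The CYP2C19 pathway (48% of clearance) drops to 0.08× activity: 0.48 × 0.08 = 0.0384.
The CYP2D6 pathway (32% of clearance) drops to 0.13× activity: 0.32 × 0.13 = 0.0416.
Non-CYP routes (20%) are unchanged.
New clearance relative to baseline: 0.0384 + 0.0416 + 0.2 = 0.28.
New steady-state plasma level = 25.7 / 0.28 = 91.8 mg/L (concentration scales inversely with clearance).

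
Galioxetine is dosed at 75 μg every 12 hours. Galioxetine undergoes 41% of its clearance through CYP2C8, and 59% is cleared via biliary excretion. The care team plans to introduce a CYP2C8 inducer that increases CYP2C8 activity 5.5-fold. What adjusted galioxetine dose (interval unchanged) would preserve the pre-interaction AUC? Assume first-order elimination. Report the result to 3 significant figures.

The CYP2C8 pathway (41% of clearance) is boosted to 5.5× activity: 0.41 × 5.5 = 2.255.
Non-CYP routes (59%) are unchanged.
New clearance relative to baseline: 2.255 + 0.59 = 2.845.
To maintain the same steady-state level, dose must scale with clearance: new dose = 75 × 2.845 = 213 μg.

213 μg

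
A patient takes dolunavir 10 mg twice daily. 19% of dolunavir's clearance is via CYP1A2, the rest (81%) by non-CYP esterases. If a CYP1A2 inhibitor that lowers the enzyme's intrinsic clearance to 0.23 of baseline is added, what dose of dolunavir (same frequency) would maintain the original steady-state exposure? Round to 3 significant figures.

The CYP1A2 pathway (19% of clearance) drops to 0.23× activity: 0.19 × 0.23 = 0.0437.
Non-CYP routes (81%) are unchanged.
New clearance relative to baseline: 0.0437 + 0.81 = 0.8537.
Exposure is unchanged when dose changes in proportion to clearance. New dose = 10 mg × 0.8537 = 8.54 mg.

8.54 mg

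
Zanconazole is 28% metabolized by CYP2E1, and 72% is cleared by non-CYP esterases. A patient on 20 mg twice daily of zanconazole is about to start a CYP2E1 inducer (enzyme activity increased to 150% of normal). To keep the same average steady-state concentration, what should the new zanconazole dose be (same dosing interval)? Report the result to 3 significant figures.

22.8 mg

The CYP2E1 pathway (28% of clearance) is boosted to 1.5× activity: 0.28 × 1.5 = 0.42.
The remaining 72% of clearance is unaffected.
CL_new/CL_old = 0.42 + 0.72 = 1.14.
Exposure is unchanged when dose changes in proportion to clearance. New dose = 20 mg × 1.14 = 22.8 mg.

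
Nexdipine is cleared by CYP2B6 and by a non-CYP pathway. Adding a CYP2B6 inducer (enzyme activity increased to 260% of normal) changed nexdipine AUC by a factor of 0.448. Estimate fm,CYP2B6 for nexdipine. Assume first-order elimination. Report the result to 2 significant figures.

0.77

CL'/CL = 1 / 0.448 = 2.232
2.6·fm + (1 − fm) = 2.232
fm = (2.232 − 1) / (2.6 − 1) = 0.77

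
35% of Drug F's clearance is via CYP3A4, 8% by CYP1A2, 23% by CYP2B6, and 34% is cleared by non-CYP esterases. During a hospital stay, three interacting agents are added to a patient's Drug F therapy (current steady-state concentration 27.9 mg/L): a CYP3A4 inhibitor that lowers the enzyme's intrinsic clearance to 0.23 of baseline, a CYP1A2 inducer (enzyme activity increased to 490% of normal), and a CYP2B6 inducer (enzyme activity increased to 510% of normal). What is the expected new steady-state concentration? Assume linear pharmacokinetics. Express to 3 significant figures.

The CYP3A4 pathway (35% of clearance) is reduced to 0.23× activity: 0.35 × 0.23 = 0.0805.
The CYP1A2 pathway (8% of clearance) increases to 4.9× activity: 0.08 × 4.9 = 0.392.
The CYP2B6 pathway (23% of clearance) is boosted to 5.1× activity: 0.23 × 5.1 = 1.173.
The remaining 34% of clearance is unaffected.
Relative clearance = 0.0805 + 0.392 + 1.173 + 0.34 = 1.9855.
Steady-state concentration ∝ 1/CL: new value = 27.9 / 1.9855 = 14.1 mg/L.

14.1 mg/L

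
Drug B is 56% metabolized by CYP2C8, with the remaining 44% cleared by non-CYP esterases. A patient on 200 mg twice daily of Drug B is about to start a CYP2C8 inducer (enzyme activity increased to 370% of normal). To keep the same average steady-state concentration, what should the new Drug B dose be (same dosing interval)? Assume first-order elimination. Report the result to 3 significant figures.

502 mg

The CYP2C8 pathway (56% of clearance) rises to 3.7× activity: 0.56 × 3.7 = 2.072.
The remaining 44% of clearance is unaffected.
CL_new/CL_old = 2.072 + 0.44 = 2.512.
Exposure is unchanged when dose changes in proportion to clearance. New dose = 200 mg × 2.512 = 502 mg.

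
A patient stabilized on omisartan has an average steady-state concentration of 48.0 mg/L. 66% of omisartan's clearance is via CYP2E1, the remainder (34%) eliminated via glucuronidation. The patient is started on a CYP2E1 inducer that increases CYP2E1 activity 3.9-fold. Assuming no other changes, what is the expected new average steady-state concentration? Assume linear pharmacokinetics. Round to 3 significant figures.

The CYP2E1 pathway (66% of clearance) is boosted to 3.9× activity: 0.66 × 3.9 = 2.574.
The remaining 34% of clearance is unaffected.
New clearance relative to baseline: 2.574 + 0.34 = 2.914.
New average steady-state concentration = baseline ÷ relative clearance = 48.0 / 2.914 = 16.5 mg/L.

16.5 mg/L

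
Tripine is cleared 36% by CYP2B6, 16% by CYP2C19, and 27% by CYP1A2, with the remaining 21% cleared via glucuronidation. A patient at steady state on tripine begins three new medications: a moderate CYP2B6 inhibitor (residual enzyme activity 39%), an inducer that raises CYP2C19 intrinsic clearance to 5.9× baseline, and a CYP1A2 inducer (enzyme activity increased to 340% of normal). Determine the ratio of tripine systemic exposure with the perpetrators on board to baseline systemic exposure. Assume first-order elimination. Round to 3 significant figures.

0.452

The CYP2B6 pathway (36% of clearance) is reduced to 0.39× activity: 0.36 × 0.39 = 0.1404.
The CYP2C19 pathway (16% of clearance) increases to 5.9× activity: 0.16 × 5.9 = 0.944.
The CYP1A2 pathway (27% of clearance) increases to 3.4× activity: 0.27 × 3.4 = 0.918.
The remaining 21% of clearance is unaffected.
CL_new/CL_old = 0.1404 + 0.944 + 0.918 + 0.21 = 2.2124.
Because systemic exposure varies inversely with clearance, the combined effect is 1 / 2.2124 = 0.452.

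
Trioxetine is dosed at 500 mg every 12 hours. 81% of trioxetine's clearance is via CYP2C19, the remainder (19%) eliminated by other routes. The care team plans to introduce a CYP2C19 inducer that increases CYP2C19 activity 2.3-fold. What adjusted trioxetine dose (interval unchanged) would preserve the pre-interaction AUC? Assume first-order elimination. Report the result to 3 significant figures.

1.03 × 10³ mg

The CYP2C19 pathway (81% of clearance) rises to 2.3× activity: 0.81 × 2.3 = 1.863.
Non-CYP routes (19%) are unchanged.
New clearance relative to baseline: 1.863 + 0.19 = 2.053.
Exposure is unchanged when dose changes in proportion to clearance. New dose = 500 mg × 2.053 = 1.03 × 10³ mg.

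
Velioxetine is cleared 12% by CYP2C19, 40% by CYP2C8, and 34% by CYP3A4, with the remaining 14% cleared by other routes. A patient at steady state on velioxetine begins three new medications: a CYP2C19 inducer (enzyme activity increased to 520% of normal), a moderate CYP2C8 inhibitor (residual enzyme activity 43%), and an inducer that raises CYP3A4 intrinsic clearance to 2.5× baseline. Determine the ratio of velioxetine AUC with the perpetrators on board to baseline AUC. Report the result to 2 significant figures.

0.56

CYP2C19: 0.12 × 5.2 = 0.624
CYP2C8: 0.4 × 0.43 = 0.172
CYP3A4: 0.34 × 2.5 = 0.85
Other: 0.14 (unchanged)
Relative clearance = 0.624 + 0.172 + 0.85 + 0.14 = 1.786.
Because AUC varies inversely with clearance, the combined effect is 1 / 1.786 = 0.56.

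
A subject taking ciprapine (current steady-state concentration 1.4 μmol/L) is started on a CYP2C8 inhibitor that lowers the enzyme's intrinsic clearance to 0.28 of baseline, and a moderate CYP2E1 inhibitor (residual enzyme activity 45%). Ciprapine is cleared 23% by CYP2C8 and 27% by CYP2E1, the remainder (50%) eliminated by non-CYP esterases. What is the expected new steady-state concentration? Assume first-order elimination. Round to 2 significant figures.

CYP2C8: 0.23 × 0.28 = 0.0644
CYP2E1: 0.27 × 0.45 = 0.1215
Other: 0.5 (unchanged)
New clearance relative to baseline: 0.0644 + 0.1215 + 0.5 = 0.6859.
New steady-state concentration = 1.4 / 0.6859 = 2.0 μmol/L (concentration scales inversely with clearance).

2.0 μmol/L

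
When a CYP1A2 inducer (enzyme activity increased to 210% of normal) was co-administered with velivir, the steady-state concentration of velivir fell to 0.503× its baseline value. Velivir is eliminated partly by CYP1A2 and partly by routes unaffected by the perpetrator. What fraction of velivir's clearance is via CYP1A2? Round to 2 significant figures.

CL'/CL = 1 / 0.503 = 1.988
2.1·fm + (1 − fm) = 1.988
fm = (1.988 − 1) / (2.1 − 1) = 0.90

0.90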